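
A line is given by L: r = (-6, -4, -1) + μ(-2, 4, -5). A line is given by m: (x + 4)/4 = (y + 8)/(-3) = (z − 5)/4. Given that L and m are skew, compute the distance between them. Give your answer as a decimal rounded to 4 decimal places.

0.6389

m has direction (4, -3, 4) through (-4, -8, 5).
Common perpendicular direction n = (-2, 4, -5) × (4, -3, 4) = (1, -12, -10).
With w = (-4, -8, 5) − (-6, -4, -1) = (2, -4, 6), w · n = -10.
Distance = |w · n| / |n| = |-10| / √245 ≈ 0.6389.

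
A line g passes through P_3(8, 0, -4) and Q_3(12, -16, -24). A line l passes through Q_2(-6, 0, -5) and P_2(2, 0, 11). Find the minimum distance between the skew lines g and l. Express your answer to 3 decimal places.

A direction vector for g is Q_3 − P_3 = (4, -16, -20).
A direction vector for l is P_2 − Q_2 = (8, 0, 16).
Common perpendicular direction n = (4, -16, -20) × (8, 0, 16) = (-256, -224, 128).
With w = (-6, 0, -5) − (8, 0, -4) = (-14, 0, -1), w · n = 3456.
Distance = |w · n| / |n| = |3456| / √132096 ≈ 9.509.

9.509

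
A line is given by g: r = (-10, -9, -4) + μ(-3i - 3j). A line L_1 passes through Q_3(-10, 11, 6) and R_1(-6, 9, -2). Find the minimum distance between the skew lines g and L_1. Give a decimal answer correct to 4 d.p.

A direction vector for L_1 is R_1 − Q_3 = (4, -2, -8).
Common perpendicular direction n = (-3, -3, 0) × (4, -2, -8) = (24, -24, 18).
With w = (-10, 11, 6) − (-10, -9, -4) = (0, 20, 10), w · n = -300.
Distance = |w · n| / |n| = |-300| / √1476 ≈ 7.8087.

7.8087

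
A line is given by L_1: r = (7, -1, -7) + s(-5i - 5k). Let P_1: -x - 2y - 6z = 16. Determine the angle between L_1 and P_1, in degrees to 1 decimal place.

sin θ = |n·v| / (|n||v|) = |35| / (√41 · √50) = 0.77302.
θ ≈ 50.6°.

50.6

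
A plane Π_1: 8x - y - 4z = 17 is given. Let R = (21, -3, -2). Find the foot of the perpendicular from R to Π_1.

Foot = R − λn with λ = (n·R − d)/|n|² = (179 − 17)/81 = 2.
Foot = (21, -3, -2) − 2·(8, -1, -4) = (5, -1, 6).

(5, -1, 6)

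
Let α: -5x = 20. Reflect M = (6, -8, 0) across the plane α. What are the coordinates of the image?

(-14, -8, 0)

λ = (n·M − d)/|n|² = (-30 − 20)/25 = -2.
Reflection = M − 2λn = (6, -8, 0) − (-4)·(-5, 0, 0) = (-14, -8, 0).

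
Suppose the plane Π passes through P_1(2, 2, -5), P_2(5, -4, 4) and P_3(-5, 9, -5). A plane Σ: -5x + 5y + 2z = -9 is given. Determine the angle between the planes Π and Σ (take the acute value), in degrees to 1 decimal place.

P_1P_2 = (3, -6, 9), P_1P_3 = (-7, 7, 0); a normal to Π is P_1P_2 × P_1P_3 = (-63, -63, -21).
Using P_1: Π has equation -63x - 63y - 21z = -147.
cos θ = |n₁·n₂| / (|n₁||n₂|) = |-42| / (√8379 · √54).
θ = arccos(0.06244) ≈ 86.4°.

86.4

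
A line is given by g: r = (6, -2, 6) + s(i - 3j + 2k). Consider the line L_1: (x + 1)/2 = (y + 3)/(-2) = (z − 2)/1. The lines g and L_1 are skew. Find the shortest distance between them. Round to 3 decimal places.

5.099

L_1 has direction (2, -2, 1) through (-1, -3, 2).
Common perpendicular direction n = (1, -3, 2) × (2, -2, 1) = (1, 3, 4).
With w = (-1, -3, 2) − (6, -2, 6) = (-7, -1, -4), w · n = -26.
Distance = |w · n| / |n| = |-26| / √26 ≈ 5.099.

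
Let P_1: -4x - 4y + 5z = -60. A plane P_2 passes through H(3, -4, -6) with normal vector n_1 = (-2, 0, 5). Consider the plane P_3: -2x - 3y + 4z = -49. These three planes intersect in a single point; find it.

P_2: n_1·r = n_1·H gives -2x + 5z = -36.
Solving the 3×3 linear system -4x - 4y + 5z = -60, -2x + 5z = -36, -2x - 3y + 4z = -49 (e.g. by elimination or Cramer's rule, determinant = -22) gives (-2, 7, -8).

(-2, 7, -8)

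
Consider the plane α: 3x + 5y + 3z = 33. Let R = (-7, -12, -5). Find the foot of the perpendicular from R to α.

Foot = R − λn with λ = (n·R − d)/|n|² = (-96 − 33)/43 = -3.
Foot = (-7, -12, -5) − (-3)·(3, 5, 3) = (2, 3, 4).

(2, 3, 4)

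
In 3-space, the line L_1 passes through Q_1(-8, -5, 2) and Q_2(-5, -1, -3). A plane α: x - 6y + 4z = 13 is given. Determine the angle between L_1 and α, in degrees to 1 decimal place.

A direction vector for L_1 is Q_2 − Q_1 = (3, 4, -5).
sin θ = |n·v| / (|n||v|) = |-41| / (√53 · √50) = 0.79645.
θ ≈ 52.8°.

52.8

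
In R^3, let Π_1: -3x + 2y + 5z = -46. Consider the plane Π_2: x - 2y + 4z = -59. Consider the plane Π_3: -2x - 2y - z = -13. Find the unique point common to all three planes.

(3, 9, -11)

Solving the 3×3 linear system -3x + 2y + 5z = -46, x - 2y + 4z = -59, -2x - 2y - z = -13 (e.g. by elimination or Cramer's rule, determinant = -74) gives (3, 9, -11).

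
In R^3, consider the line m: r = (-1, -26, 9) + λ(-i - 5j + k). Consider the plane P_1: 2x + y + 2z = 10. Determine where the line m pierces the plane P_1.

Substitute r = (-1, -26, 9) + t(-1, -5, 1) into the plane: -10 + (-5)t = 10, so t = -4.
Intersection: (-1, -26, 9) + (-4)·(-1, -5, 1) = (3, -6, 5).

(3, -6, 5)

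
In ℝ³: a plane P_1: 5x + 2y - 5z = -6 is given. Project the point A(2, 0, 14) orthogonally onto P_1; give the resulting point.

(7, 2, 9)

Foot = A − λn with λ = (n·A − d)/|n|² = (-60 − (-6))/54 = -1.
Foot = (2, 0, 14) − (-1)·(5, 2, -5) = (7, 2, 9).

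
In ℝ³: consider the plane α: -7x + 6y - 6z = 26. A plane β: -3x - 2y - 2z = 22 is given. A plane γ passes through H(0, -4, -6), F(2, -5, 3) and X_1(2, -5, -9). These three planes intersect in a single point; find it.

HF = (2, -1, 9), HX_1 = (2, -1, -3); a normal to γ is HF × HX_1 = (12, 24, 0).
Using H: γ has equation 12x + 24y = -96.
Solving the 3×3 linear system -7x + 6y - 6z = 26, -3x - 2y - 2z = 22, 12x + 24y = -96 (e.g. by elimination or Cramer's rule, determinant = -192) gives (-2, -3, -5).

(-2, -3, -5)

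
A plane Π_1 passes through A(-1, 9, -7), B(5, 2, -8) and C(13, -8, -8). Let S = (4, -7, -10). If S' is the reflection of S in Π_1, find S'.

(14, 1, -6)

AB = (6, -7, -1), AC = (14, -17, -1); a normal to Π_1 is AB × AC = (-10, -8, -4).
Using A: Π_1 has equation -10x - 8y - 4z = -34.
λ = (n·S − d)/|n|² = (56 − (-34))/180 = 1/2.
Reflection = S − 2λn = (4, -7, -10) − 1·(-10, -8, -4) = (14, 1, -6).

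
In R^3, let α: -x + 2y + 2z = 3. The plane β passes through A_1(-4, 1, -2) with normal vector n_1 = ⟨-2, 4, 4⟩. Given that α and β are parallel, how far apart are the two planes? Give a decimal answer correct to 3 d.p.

0.333

β: n_1·r = n_1·A_1 gives -2x + 4y + 4z = 4.
Rescale β by 1/2: -x + 2y + 2z = 2. Then distance = |3 − 2| / √9 ≈ 0.333.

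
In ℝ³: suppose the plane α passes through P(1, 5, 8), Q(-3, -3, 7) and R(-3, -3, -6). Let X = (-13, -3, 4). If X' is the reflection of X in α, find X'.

PQ = (-4, -8, -1), PR = (-4, -8, -14); a normal to α is PQ × PR = (104, -52, 0).
Using P: α has equation 104x - 52y = -156.
λ = (n·X − d)/|n|² = (-1196 − (-156))/13520 = -1/13.
Reflection = X − 2λn = (-13, -3, 4) − (-2/13)·(104, -52, 0) = (3, -11, 4).

(3, -11, 4)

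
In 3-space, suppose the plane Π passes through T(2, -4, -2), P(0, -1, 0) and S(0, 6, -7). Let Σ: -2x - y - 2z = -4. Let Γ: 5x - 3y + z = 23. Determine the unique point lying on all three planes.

TP = (-2, 3, 2), TS = (-2, 10, -5); a normal to Π is TP × TS = (-35, -14, -14).
Using T: Π has equation -35x - 14y - 14z = 14.
Solving the 3×3 linear system -35x - 14y - 14z = 14, -2x - y - 2z = -4, 5x - 3y + z = 23 (e.g. by elimination or Cramer's rule, determinant = 203) gives (0, -6, 5).

(0, -6, 5)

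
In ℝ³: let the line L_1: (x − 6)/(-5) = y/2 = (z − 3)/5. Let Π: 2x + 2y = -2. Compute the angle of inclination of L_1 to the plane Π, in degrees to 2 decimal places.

L_1 has direction (-5, 2, 5) through (6, 0, 3).
sin θ = |n·v| / (|n||v|) = |-6| / (√8 · √54) = 0.28868.
θ ≈ 16.78°.

16.78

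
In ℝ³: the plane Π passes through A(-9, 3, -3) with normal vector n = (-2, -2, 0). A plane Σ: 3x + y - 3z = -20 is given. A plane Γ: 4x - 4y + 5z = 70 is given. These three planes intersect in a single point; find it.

Π: n·r = n·A gives -2x - 2y = 12.
Solving the 3×3 linear system -2x - 2y = 12, 3x + y - 3z = -20, 4x - 4y + 5z = 70 (e.g. by elimination or Cramer's rule, determinant = 68) gives (2, -8, 6).

(2, -8, 6)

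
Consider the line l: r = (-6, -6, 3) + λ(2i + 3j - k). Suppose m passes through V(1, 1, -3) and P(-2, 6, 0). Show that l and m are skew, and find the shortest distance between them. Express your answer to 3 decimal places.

1.555

A direction vector for m is P − V = (-3, 5, 3).
Common perpendicular direction n = (2, 3, -1) × (-3, 5, 3) = (14, -3, 19).
With w = (1, 1, -3) − (-6, -6, 3) = (7, 7, -6), w · n = -37.
Since n ≠ 0 the lines are not parallel, and w · n = -37 ≠ 0 so they do not intersect; hence they are skew.
Distance = |w · n| / |n| = |-37| / √566 ≈ 1.555.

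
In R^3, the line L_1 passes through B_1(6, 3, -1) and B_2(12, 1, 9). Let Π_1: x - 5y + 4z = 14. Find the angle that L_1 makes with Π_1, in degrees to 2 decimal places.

46.91

A direction vector for L_1 is B_2 − B_1 = (6, -2, 10).
sin θ = |n·v| / (|n||v|) = |56| / (√42 · √140) = 0.73030.
θ ≈ 46.91°.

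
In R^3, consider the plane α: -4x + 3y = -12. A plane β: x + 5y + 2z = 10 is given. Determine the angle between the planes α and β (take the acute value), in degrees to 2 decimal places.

cos θ = |n₁·n₂| / (|n₁||n₂|) = |11| / (√25 · √30).
θ = arccos(0.40166) ≈ 66.32°.

66.32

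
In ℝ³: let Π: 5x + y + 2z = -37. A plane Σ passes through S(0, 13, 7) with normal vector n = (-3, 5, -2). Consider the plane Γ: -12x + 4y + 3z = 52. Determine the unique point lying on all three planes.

(-5, 4, -8)

Σ: n·r = n·S gives -3x + 5y - 2z = 51.
Solving the 3×3 linear system 5x + y + 2z = -37, -3x + 5y - 2z = 51, -12x + 4y + 3z = 52 (e.g. by elimination or Cramer's rule, determinant = 244) gives (-5, 4, -8).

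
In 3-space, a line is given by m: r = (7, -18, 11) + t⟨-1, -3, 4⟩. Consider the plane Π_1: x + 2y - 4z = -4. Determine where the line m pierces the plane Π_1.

Substitute r = (7, -18, 11) + t(-1, -3, 4) into the plane: -73 + (-23)t = -4, so t = -3.
Intersection: (7, -18, 11) + (-3)·(-1, -3, 4) = (10, -9, -1).

(10, -9, -1)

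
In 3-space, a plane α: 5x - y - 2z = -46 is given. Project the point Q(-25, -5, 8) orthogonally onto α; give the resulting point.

Foot = Q − λn with λ = (n·Q − d)/|n|² = (-136 − (-46))/30 = -3.
Foot = (-25, -5, 8) − (-3)·(5, -1, -2) = (-10, -8, 2).

(-10, -8, 2)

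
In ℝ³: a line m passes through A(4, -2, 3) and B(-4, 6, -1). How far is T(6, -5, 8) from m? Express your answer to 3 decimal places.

3.606

A direction vector for m is B − A = (-8, 8, -4).
Taking (4, -2, 3) on m with direction v = (-8, 8, -4): w = T − (4, -2, 3) = (2, -3, 5), and w × v = (-28, -32, -8).
Distance = |w × v| / |v| = √1872 / √144 ≈ 3.606.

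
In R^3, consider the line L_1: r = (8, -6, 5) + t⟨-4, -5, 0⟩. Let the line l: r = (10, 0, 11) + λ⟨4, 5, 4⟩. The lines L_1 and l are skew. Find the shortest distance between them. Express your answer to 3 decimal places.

2.186

Common perpendicular direction n = (-4, -5, 0) × (4, 5, 4) = (-20, 16, 0).
With w = (10, 0, 11) − (8, -6, 5) = (2, 6, 6), w · n = 56.
Distance = |w · n| / |n| = |56| / √656 ≈ 2.186.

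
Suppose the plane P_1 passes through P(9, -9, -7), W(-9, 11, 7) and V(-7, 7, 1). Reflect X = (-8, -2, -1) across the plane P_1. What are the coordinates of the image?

PW = (-18, 20, 14), PV = (-16, 16, 8); a normal to P_1 is PW × PV = (-64, -80, 32).
Using P: P_1 has equation -64x - 80y + 32z = -80.
λ = (n·X − d)/|n|² = (640 − (-80))/11520 = 1/16.
Reflection = X − 2λn = (-8, -2, -1) − (1/8)·(-64, -80, 32) = (0, 8, -5).

(0, 8, -5)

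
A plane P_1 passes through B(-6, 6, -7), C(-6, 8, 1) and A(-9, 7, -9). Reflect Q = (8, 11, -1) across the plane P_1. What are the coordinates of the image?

BC = (0, 2, 8), BA = (-3, 1, -2); a normal to P_1 is BC × BA = (-12, -24, 6).
Using B: P_1 has equation -12x - 24y + 6z = -114.
λ = (n·Q − d)/|n|² = (-366 − (-114))/756 = -1/3.
Reflection = Q − 2λn = (8, 11, -1) − (-2/3)·(-12, -24, 6) = (0, -5, 3).

(0, -5, 3)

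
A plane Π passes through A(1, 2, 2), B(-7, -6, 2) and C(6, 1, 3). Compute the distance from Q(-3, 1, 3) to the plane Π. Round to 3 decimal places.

AB = (-8, -8, 0), AC = (5, -1, 1); a normal to Π is AB × AC = (-8, 8, 48).
Using A: Π has equation -8x + 8y + 48z = 104.
n·Q − d = (-8)·(-3) + (8)·(1) + (48)·(3) − 104 = 72; |n| = √2432.
Distance = |72| / √2432 = 72/√2432 ≈ 1.460.

1.460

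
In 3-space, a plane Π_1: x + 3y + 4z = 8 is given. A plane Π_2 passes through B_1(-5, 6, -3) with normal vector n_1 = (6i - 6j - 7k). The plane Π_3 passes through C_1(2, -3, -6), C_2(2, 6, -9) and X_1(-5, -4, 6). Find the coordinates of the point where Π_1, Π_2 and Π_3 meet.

Π_2: n_1·r = n_1·B_1 gives 6x - 6y - 7z = -45.
C_1C_2 = (0, 9, -3), C_1X_1 = (-7, -1, 12); a normal to Π_3 is C_1C_2 × C_1X_1 = (105, 21, 63).
Using C_1: Π_3 has equation 105x + 21y + 63z = -231.
Solving the 3×3 linear system x + 3y + 4z = 8, 6x - 6y - 7z = -45, 105x + 21y + 63z = -231 (e.g. by elimination or Cramer's rule, determinant = -546) gives (-4, 0, 3).

(-4, 0, 3)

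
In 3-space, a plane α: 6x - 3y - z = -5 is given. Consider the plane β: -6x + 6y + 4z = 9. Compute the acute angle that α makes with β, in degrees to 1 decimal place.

cos θ = |n₁·n₂| / (|n₁||n₂|) = |-58| / (√46 · √88).
θ = arccos(0.91161) ≈ 24.3°.

24.3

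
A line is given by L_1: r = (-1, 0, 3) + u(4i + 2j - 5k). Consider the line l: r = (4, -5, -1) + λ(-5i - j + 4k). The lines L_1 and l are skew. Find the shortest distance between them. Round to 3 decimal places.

Common perpendicular direction n = (4, 2, -5) × (-5, -1, 4) = (3, 9, 6).
With w = (4, -5, -1) − (-1, 0, 3) = (5, -5, -4), w · n = -54.
Distance = |w · n| / |n| = |-54| / √126 ≈ 4.811.

4.811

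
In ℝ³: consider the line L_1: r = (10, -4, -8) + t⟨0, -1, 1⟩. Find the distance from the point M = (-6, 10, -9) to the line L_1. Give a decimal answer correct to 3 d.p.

18.453

Taking (10, -4, -8) on L_1 with direction v = (0, -1, 1): w = M − (10, -4, -8) = (-16, 14, -1), and w × v = (13, 16, 16).
Distance = |w × v| / |v| = √681 / √2 ≈ 18.453.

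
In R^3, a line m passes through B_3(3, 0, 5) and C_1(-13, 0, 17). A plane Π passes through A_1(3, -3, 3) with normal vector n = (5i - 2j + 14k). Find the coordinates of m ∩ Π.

(7, 0, 2)

A direction vector for m is C_1 − B_3 = (-16, 0, 12).
Π: n·r = n·A_1 gives 5x - 2y + 14z = 63.
Substitute r = (3, 0, 5) + t(-16, 0, 12) into the plane: 85 + 88t = 63, so t = -1/4.
Intersection: (3, 0, 5) + (-1/4)·(-16, 0, 12) = (7, 0, 2).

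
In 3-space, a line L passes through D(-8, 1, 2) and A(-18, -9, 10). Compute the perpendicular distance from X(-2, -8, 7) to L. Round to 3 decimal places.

11.110

A direction vector for L is A − D = (-10, -10, 8).
Taking (-8, 1, 2) on L with direction v = (-10, -10, 8): w = X − (-8, 1, 2) = (6, -9, 5), and w × v = (-22, -98, -150).
Distance = |w × v| / |v| = √32588 / √264 ≈ 11.110.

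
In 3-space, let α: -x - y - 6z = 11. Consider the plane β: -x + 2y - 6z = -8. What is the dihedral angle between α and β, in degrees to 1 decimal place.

cos θ = |n₁·n₂| / (|n₁||n₂|) = |35| / (√38 · √41).
θ = arccos(0.88672) ≈ 27.5°.

27.5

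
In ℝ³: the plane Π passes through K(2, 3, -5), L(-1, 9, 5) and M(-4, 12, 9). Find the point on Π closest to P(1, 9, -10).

(-1, 3, -7)

KL = (-3, 6, 10), KM = (-6, 9, 14); a normal to Π is KL × KM = (-6, -18, 9).
Using K: Π has equation -6x - 18y + 9z = -111.
Foot = P − λn with λ = (n·P − d)/|n|² = (-258 − (-111))/441 = -1/3.
Foot = (1, 9, -10) − (-1/3)·(-6, -18, 9) = (-1, 3, -7).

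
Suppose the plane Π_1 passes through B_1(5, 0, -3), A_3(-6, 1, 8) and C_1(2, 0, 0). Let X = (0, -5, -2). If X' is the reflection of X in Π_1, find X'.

B_1A_3 = (-11, 1, 11), B_1C_1 = (-3, 0, 3); a normal to Π_1 is B_1A_3 × B_1C_1 = (3, 0, 3).
Using B_1: Π_1 has equation 3x + 3z = 6.
λ = (n·X − d)/|n|² = (-6 − 6)/18 = -2/3.
Reflection = X − 2λn = (0, -5, -2) − (-4/3)·(3, 0, 3) = (4, -5, 2).

(4, -5, 2)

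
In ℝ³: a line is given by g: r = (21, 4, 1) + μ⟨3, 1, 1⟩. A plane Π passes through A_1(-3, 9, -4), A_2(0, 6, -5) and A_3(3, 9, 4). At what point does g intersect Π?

A_1A_2 = (3, -3, -1), A_1A_3 = (6, 0, 8); a normal to Π is A_1A_2 × A_1A_3 = (-24, -30, 18).
Using A_1: Π has equation -24x - 30y + 18z = -270.
Substitute r = (21, 4, 1) + t(3, 1, 1) into the plane: -606 + (-84)t = -270, so t = -4.
Intersection: (21, 4, 1) + (-4)·(3, 1, 1) = (9, 0, -3).

(9, 0, -3)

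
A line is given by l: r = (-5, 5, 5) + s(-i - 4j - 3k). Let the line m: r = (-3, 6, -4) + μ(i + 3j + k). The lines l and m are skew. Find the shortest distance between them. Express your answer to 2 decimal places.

Common perpendicular direction n = (-1, -4, -3) × (1, 3, 1) = (5, -2, 1).
With w = (-3, 6, -4) − (-5, 5, 5) = (2, 1, -9), w · n = -1.
Distance = |w · n| / |n| = |-1| / √30 ≈ 0.18.

0.18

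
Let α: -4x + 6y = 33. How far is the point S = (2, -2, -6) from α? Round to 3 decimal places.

n·S − d = (-4)·(2) + (6)·(-2) + (0)·(-6) − 33 = -53; |n| = √52.
Distance = |-53| / √52 = 53/√52 ≈ 7.350.

7.350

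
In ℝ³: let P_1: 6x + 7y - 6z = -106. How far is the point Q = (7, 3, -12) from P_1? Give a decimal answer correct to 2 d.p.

n·Q − d = (6)·(7) + (7)·(3) + (-6)·(-12) − (-106) = 241; |n| = √121.
Distance = |241| / √121 = 241/√121 ≈ 21.91.

21.91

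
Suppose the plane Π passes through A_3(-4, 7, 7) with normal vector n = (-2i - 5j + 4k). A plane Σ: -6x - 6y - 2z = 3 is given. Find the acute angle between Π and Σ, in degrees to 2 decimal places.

54.45

Π: n·r = n·A_3 gives -2x - 5y + 4z = 1.
cos θ = |n₁·n₂| / (|n₁||n₂|) = |34| / (√45 · √76).
θ = arccos(0.58139) ≈ 54.45°.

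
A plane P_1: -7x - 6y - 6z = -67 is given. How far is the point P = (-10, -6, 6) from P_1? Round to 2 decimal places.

n·P − d = (-7)·(-10) + (-6)·(-6) + (-6)·(6) − (-67) = 137; |n| = √121.
Distance = |137| / √121 = 137/√121 ≈ 12.45.

12.45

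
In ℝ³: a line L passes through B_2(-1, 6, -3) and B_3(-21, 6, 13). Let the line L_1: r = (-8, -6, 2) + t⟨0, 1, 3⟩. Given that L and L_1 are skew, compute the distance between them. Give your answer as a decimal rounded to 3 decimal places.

10.853

A direction vector for L is B_3 − B_2 = (-20, 0, 16).
Common perpendicular direction n = (-20, 0, 16) × (0, 1, 3) = (-16, 60, -20).
With w = (-8, -6, 2) − (-1, 6, -3) = (-7, -12, 5), w · n = -708.
Distance = |w · n| / |n| = |-708| / √4256 ≈ 10.853.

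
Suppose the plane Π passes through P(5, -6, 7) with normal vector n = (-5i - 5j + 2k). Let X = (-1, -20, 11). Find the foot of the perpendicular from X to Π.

Π: n·r = n·P gives -5x - 5y + 2z = 19.
Foot = X − λn with λ = (n·X − d)/|n|² = (127 − 19)/54 = 2.
Foot = (-1, -20, 11) − 2·(-5, -5, 2) = (9, -10, 7).

(9, -10, 7)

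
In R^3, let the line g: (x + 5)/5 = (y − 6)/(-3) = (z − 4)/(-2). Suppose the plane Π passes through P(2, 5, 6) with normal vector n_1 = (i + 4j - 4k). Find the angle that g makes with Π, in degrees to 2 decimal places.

g has direction (5, -3, -2) through (-5, 6, 4).
Π: n_1·r = n_1·P gives x + 4y - 4z = -2.
sin θ = |n·v| / (|n||v|) = |1| / (√33 · √38) = 0.02824.
θ ≈ 1.62°.

1.62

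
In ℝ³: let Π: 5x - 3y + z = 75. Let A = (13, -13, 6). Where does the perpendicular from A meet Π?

(8, -10, 5)

Foot = A − λn with λ = (n·A − d)/|n|² = (110 − 75)/35 = 1.
Foot = (13, -13, 6) − 1·(5, -3, 1) = (8, -10, 5).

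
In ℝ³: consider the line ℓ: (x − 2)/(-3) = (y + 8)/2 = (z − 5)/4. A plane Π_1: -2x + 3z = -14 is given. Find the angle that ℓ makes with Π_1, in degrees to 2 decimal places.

ℓ has direction (-3, 2, 4) through (2, -8, 5).
sin θ = |n·v| / (|n||v|) = |18| / (√13 · √29) = 0.92705.
θ ≈ 67.98°.

67.98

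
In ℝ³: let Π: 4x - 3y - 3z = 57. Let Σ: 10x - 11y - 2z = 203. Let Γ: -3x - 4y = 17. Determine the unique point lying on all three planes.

(9, -11, 4)

Solving the 3×3 linear system 4x - 3y - 3z = 57, 10x - 11y - 2z = 203, -3x - 4y = 17 (e.g. by elimination or Cramer's rule, determinant = 169) gives (9, -11, 4).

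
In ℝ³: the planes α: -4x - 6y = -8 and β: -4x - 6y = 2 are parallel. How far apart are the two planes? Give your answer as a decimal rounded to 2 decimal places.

1.39

Same normal n = (-4, -6, 0) with |n| = √52; distance = |-8 − 2| / |n| = 10/√52 ≈ 1.39.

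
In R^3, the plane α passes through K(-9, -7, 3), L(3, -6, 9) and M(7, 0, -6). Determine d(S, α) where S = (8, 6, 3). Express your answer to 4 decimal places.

KL = (12, 1, 6), KM = (16, 7, -9); a normal to α is KL × KM = (-51, 204, 68).
Using K: α has equation -51x + 204y + 68z = -765.
n·S − d = (-51)·(8) + (204)·(6) + (68)·(3) − (-765) = 1785; |n| = √48841.
Distance = |1785| / √48841 = 1785/√48841 ≈ 8.0769.

8.0769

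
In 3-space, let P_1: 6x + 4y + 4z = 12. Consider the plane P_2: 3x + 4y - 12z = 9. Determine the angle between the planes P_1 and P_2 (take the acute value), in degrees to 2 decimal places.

82.50

cos θ = |n₁·n₂| / (|n₁||n₂|) = |-14| / (√68 · √169).
θ = arccos(0.13060) ≈ 82.50°.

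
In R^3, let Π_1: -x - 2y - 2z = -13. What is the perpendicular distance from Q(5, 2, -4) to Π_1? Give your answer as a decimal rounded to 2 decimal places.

4.00

n·Q − d = (-1)·(5) + (-2)·(2) + (-2)·(-4) − (-13) = 12; |n| = √9.
Distance = |12| / √9 = 12/√9 ≈ 4.00.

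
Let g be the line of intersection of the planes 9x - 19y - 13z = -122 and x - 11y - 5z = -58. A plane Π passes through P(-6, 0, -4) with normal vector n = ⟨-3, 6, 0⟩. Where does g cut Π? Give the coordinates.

Direction of g: (9, -19, -13) × (1, -11, -5) = (-48, 32, -80).
A point on g: solving the two plane equations with x = 9 gives (9, -3, 20).
Π: n·r = n·P gives -3x + 6y = 18.
Substitute r = (9, -3, 20) + t(-48, 32, -80) into the plane: -45 + 336t = 18, so t = 3/16.
Intersection: (9, -3, 20) + (3/16)·(-48, 32, -80) = (0, 3, 5).

(0, 3, 5)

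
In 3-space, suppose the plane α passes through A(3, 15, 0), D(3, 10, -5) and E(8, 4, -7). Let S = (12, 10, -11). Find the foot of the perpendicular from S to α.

(8, 5, -6)

AD = (0, -5, -5), AE = (5, -11, -7); a normal to α is AD × AE = (-20, -25, 25).
Using A: α has equation -20x - 25y + 25z = -435.
Foot = S − λn with λ = (n·S − d)/|n|² = (-765 − (-435))/1650 = -1/5.
Foot = (12, 10, -11) − (-1/5)·(-20, -25, 25) = (8, 5, -6).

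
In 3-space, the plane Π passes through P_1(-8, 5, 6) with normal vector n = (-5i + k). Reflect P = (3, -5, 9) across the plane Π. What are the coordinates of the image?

Π: n·r = n·P_1 gives -5x + z = 46.
λ = (n·P − d)/|n|² = (-6 − 46)/26 = -2.
Reflection = P − 2λn = (3, -5, 9) − (-4)·(-5, 0, 1) = (-17, -5, 13).

(-17, -5, 13)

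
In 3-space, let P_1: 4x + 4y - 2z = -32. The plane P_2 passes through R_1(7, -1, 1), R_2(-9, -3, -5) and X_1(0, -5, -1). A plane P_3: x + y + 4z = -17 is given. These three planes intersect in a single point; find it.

R_1R_2 = (-16, -2, -6), R_1X_1 = (-7, -4, -2); a normal to P_2 is R_1R_2 × R_1X_1 = (-20, 10, 50).
Using R_1: P_2 has equation -20x + 10y + 50z = -100.
Solving the 3×3 linear system 4x + 4y - 2z = -32, -20x + 10y + 50z = -100, x + y + 4z = -17 (e.g. by elimination or Cramer's rule, determinant = 540) gives (-3, -6, -2).

(-3, -6, -2)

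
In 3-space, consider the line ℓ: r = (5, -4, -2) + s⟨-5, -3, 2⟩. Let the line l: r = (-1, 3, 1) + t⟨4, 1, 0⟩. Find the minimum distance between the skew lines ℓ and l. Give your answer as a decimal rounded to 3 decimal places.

Common perpendicular direction n = (-5, -3, 2) × (4, 1, 0) = (-2, 8, 7).
With w = (-1, 3, 1) − (5, -4, -2) = (-6, 7, 3), w · n = 89.
Distance = |w · n| / |n| = |89| / √117 ≈ 8.228.

8.228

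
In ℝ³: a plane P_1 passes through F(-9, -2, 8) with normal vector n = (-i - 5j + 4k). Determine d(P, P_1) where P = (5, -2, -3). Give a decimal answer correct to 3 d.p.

8.950

P_1: n·r = n·F gives -x - 5y + 4z = 51.
n·P − d = (-1)·(5) + (-5)·(-2) + (4)·(-3) − 51 = -58; |n| = √42.
Distance = |-58| / √42 = 58/√42 ≈ 8.950.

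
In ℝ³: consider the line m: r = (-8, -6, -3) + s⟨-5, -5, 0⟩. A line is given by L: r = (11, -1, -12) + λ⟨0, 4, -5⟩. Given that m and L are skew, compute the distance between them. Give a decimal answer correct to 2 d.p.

13.05

Common perpendicular direction n = (-5, -5, 0) × (0, 4, -5) = (25, -25, -20).
With w = (11, -1, -12) − (-8, -6, -3) = (19, 5, -9), w · n = 530.
Distance = |w · n| / |n| = |530| / √1650 ≈ 13.05.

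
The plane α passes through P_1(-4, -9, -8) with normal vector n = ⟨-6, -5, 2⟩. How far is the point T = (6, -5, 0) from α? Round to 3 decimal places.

7.938

α: n·r = n·P_1 gives -6x - 5y + 2z = 53.
n·T − d = (-6)·(6) + (-5)·(-5) + (2)·(0) − 53 = -64; |n| = √65.
Distance = |-64| / √65 = 64/√65 ≈ 7.938.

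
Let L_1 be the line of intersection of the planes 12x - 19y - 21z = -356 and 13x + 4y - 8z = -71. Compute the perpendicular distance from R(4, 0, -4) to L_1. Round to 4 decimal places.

Direction of L_1: (12, -19, -21) × (13, 4, -8) = (236, -177, 295).
A point on L_1: solving the two plane equations with x = -3 gives (-3, 8, 8).
Taking (-3, 8, 8) on L_1 with direction v = (236, -177, 295): w = R − (-3, 8, 8) = (7, -8, -12), and w × v = (-4484, -4897, 649).
Distance = |w × v| / |v| = √44508066 / √174050 ≈ 15.9912.

15.9912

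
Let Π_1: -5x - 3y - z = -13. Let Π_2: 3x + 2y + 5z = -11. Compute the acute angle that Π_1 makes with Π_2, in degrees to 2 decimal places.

cos θ = |n₁·n₂| / (|n₁||n₂|) = |-26| / (√35 · √38).
θ = arccos(0.71293) ≈ 44.53°.

44.53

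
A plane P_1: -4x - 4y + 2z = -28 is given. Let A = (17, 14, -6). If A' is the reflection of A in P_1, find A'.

(-7, -10, 6)

λ = (n·A − d)/|n|² = (-136 − (-28))/36 = -3.
Reflection = A − 2λn = (17, 14, -6) − (-6)·(-4, -4, 2) = (-7, -10, 6).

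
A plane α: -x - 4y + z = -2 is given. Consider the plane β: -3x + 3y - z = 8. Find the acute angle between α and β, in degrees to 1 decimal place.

57.3

cos θ = |n₁·n₂| / (|n₁||n₂|) = |-10| / (√18 · √19).
θ = arccos(0.54074) ≈ 57.3°.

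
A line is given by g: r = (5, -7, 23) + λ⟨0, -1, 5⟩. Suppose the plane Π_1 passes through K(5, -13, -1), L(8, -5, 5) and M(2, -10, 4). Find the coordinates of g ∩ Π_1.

(5, -4, 8)

KL = (3, 8, 6), KM = (-3, 3, 5); a normal to Π_1 is KL × KM = (22, -33, 33).
Using K: Π_1 has equation 22x - 33y + 33z = 506.
Substitute r = (5, -7, 23) + t(0, -1, 5) into the plane: 1100 + 198t = 506, so t = -3.
Intersection: (5, -7, 23) + (-3)·(0, -1, 5) = (5, -4, 8).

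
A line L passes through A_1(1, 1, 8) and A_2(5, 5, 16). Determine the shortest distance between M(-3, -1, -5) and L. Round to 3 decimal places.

4.282

A direction vector for L is A_2 − A_1 = (4, 4, 8).
Taking (1, 1, 8) on L with direction v = (4, 4, 8): w = M − (1, 1, 8) = (-4, -2, -13), and w × v = (36, -20, -8).
Distance = |w × v| / |v| = √1760 / √96 ≈ 4.282.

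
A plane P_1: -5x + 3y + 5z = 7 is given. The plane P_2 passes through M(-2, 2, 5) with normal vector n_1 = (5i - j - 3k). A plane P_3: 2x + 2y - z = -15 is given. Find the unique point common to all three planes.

P_2: n_1·r = n_1·M gives 5x - y - 3z = -27.
Solving the 3×3 linear system -5x + 3y + 5z = 7, 5x - y - 3z = -27, 2x + 2y - z = -15 (e.g. by elimination or Cramer's rule, determinant = 22) gives (-11, -1, -9).

(-11, -1, -9)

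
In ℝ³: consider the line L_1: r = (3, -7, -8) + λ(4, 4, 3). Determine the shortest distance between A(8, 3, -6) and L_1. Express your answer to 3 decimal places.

Taking (3, -7, -8) on L_1 with direction v = (4, 4, 3): w = A − (3, -7, -8) = (5, 10, 2), and w × v = (22, -7, -20).
Distance = |w × v| / |v| = √933 / √41 ≈ 4.770.

4.770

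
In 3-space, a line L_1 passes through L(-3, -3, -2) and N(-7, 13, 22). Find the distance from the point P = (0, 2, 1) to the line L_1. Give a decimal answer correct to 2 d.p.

A direction vector for L_1 is N − L = (-4, 16, 24).
Taking (-3, -3, -2) on L_1 with direction v = (-4, 16, 24): w = P − (-3, -3, -2) = (3, 5, 3), and w × v = (72, -84, 68).
Distance = |w × v| / |v| = √16864 / √848 ≈ 4.46.

4.46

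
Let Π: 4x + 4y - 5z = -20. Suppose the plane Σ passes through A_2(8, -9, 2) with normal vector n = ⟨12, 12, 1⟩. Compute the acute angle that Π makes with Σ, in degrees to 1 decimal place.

44.8

Σ: n·r = n·A_2 gives 12x + 12y + z = -10.
cos θ = |n₁·n₂| / (|n₁||n₂|) = |91| / (√57 · √289).
θ = arccos(0.70901) ≈ 44.8°.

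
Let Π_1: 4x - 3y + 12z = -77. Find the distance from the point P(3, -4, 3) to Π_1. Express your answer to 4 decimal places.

10.5385

n·P − d = (4)·(3) + (-3)·(-4) + (12)·(3) − (-77) = 137; |n| = √169.
Distance = |137| / √169 = 137/√169 ≈ 10.5385.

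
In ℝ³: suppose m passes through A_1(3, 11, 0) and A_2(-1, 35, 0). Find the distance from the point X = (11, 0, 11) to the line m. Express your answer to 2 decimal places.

12.57

A direction vector for m is A_2 − A_1 = (-4, 24, 0).
Taking (3, 11, 0) on m with direction v = (-4, 24, 0): w = X − (3, 11, 0) = (8, -11, 11), and w × v = (-264, -44, 148).
Distance = |w × v| / |v| = √93536 / √592 ≈ 12.57.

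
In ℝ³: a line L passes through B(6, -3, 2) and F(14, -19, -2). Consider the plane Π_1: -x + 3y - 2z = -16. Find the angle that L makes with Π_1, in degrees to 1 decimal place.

A direction vector for L is F − B = (8, -16, -4).
sin θ = |n·v| / (|n||v|) = |-48| / (√14 · √336) = 0.69985.
θ ≈ 44.4°.

44.4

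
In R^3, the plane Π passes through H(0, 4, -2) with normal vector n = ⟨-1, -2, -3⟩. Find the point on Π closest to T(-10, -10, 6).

Π: n·r = n·H gives -x - 2y - 3z = -2.
Foot = T − λn with λ = (n·T − d)/|n|² = (12 − (-2))/14 = 1.
Foot = (-10, -10, 6) − 1·(-1, -2, -3) = (-9, -8, 9).

(-9, -8, 9)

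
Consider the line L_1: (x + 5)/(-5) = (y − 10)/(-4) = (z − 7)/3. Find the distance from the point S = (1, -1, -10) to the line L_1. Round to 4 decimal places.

20.4602

L_1 has direction (-5, -4, 3) through (-5, 10, 7).
Taking (-5, 10, 7) on L_1 with direction v = (-5, -4, 3): w = S − (-5, 10, 7) = (6, -11, -17), and w × v = (-101, 67, -79).
Distance = |w × v| / |v| = √20931 / √50 ≈ 20.4602.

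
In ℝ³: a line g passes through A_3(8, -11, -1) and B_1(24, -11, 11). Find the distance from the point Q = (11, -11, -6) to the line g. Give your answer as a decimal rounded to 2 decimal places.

A direction vector for g is B_1 − A_3 = (16, 0, 12).
Taking (8, -11, -1) on g with direction v = (16, 0, 12): w = Q − (8, -11, -1) = (3, 0, -5), and w × v = (0, -116, 0).
Distance = |w × v| / |v| = √13456 / √400 ≈ 5.80.

5.80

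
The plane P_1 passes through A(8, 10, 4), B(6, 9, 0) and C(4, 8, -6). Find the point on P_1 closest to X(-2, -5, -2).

AB = (-2, -1, -4), AC = (-4, -2, -10); a normal to P_1 is AB × AC = (2, -4, 0).
Using A: P_1 has equation 2x - 4y = -24.
Foot = X − λn with λ = (n·X − d)/|n|² = (16 − (-24))/20 = 2.
Foot = (-2, -5, -2) − 2·(2, -4, 0) = (-6, 3, -2).

(-6, 3, -2)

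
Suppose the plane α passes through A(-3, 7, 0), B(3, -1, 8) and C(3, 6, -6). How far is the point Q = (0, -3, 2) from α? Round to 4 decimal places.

AB = (6, -8, 8), AC = (6, -1, -6); a normal to α is AB × AC = (56, 84, 42).
Using A: α has equation 56x + 84y + 42z = 420.
n·Q − d = (56)·(0) + (84)·(-3) + (42)·(2) − 420 = -588; |n| = √11956.
Distance = |-588| / √11956 = 588/√11956 ≈ 5.3775.

5.3775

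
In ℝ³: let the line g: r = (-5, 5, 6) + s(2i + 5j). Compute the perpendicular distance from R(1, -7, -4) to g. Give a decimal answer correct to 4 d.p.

Taking (-5, 5, 6) on g with direction v = (2, 5, 0): w = R − (-5, 5, 6) = (6, -12, -10), and w × v = (50, -20, 54).
Distance = |w × v| / |v| = √5816 / √29 ≈ 14.1616.

14.1616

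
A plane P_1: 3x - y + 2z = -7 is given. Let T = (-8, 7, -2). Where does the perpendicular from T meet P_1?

Foot = T − λn with λ = (n·T − d)/|n|² = (-35 − (-7))/14 = -2.
Foot = (-8, 7, -2) − (-2)·(3, -1, 2) = (-2, 5, 2).

(-2, 5, 2)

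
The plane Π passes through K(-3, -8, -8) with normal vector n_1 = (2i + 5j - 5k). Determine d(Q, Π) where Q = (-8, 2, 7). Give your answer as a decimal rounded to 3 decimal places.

Π: n_1·r = n_1·K gives 2x + 5y - 5z = -6.
n·Q − d = (2)·(-8) + (5)·(2) + (-5)·(7) − (-6) = -35; |n| = √54.
Distance = |-35| / √54 = 35/√54 ≈ 4.763.

4.763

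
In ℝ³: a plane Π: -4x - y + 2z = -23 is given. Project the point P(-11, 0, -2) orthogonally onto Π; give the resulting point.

(1, 3, -8)

Foot = P − λn with λ = (n·P − d)/|n|² = (40 − (-23))/21 = 3.
Foot = (-11, 0, -2) − 3·(-4, -1, 2) = (1, 3, -8).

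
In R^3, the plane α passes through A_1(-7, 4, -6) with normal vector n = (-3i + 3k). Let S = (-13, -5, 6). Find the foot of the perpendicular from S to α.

α: n·r = n·A_1 gives -3x + 3z = 3.
Foot = S − λn with λ = (n·S − d)/|n|² = (57 − 3)/18 = 3.
Foot = (-13, -5, 6) − 3·(-3, 0, 3) = (-4, -5, -3).

(-4, -5, -3)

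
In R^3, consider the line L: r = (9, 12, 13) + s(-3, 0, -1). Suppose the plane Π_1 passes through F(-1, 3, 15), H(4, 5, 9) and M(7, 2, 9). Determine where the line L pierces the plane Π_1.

(-3, 12, 9)

FH = (5, 2, -6), FM = (8, -1, -6); a normal to Π_1 is FH × FM = (-18, -18, -21).
Using F: Π_1 has equation -18x - 18y - 21z = -351.
Substitute r = (9, 12, 13) + t(-3, 0, -1) into the plane: -651 + 75t = -351, so t = 4.
Intersection: (9, 12, 13) + 4·(-3, 0, -1) = (-3, 12, 9).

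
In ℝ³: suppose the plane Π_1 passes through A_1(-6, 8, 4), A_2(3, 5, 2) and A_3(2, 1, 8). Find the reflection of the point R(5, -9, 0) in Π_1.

A_1A_2 = (9, -3, -2), A_1A_3 = (8, -7, 4); a normal to Π_1 is A_1A_2 × A_1A_3 = (-26, -52, -39).
Using A_1: Π_1 has equation -26x - 52y - 39z = -416.
λ = (n·R − d)/|n|² = (338 − (-416))/4901 = 2/13.
Reflection = R − 2λn = (5, -9, 0) − (4/13)·(-26, -52, -39) = (13, 7, 12).

(13, 7, 12)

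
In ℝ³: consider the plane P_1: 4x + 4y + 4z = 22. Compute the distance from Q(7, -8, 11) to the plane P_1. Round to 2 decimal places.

2.60

n·Q − d = (4)·(7) + (4)·(-8) + (4)·(11) − 22 = 18; |n| = √48.
Distance = |18| / √48 = 18/√48 ≈ 2.60.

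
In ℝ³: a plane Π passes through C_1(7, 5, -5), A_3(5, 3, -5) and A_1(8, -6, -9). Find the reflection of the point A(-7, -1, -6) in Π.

C_1A_3 = (-2, -2, 0), C_1A_1 = (1, -11, -4); a normal to Π is C_1A_3 × C_1A_1 = (8, -8, 24).
Using C_1: Π has equation 8x - 8y + 24z = -104.
λ = (n·A − d)/|n|² = (-192 − (-104))/704 = -1/8.
Reflection = A − 2λn = (-7, -1, -6) − (-1/4)·(8, -8, 24) = (-5, -3, 0).

(-5, -3, 0)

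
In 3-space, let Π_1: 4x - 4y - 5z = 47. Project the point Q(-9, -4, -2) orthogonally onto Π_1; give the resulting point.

(-5, -8, -7)

Foot = Q − λn with λ = (n·Q − d)/|n|² = (-10 − 47)/57 = -1.
Foot = (-9, -4, -2) − (-1)·(4, -4, -5) = (-5, -8, -7).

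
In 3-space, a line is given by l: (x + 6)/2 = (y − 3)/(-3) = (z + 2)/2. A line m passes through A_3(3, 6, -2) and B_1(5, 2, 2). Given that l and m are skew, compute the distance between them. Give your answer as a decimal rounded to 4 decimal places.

l has direction (2, -3, 2) through (-6, 3, -2).
A direction vector for m is B_1 − A_3 = (2, -4, 4).
Common perpendicular direction n = (2, -3, 2) × (2, -4, 4) = (-4, -4, -2).
With w = (3, 6, -2) − (-6, 3, -2) = (9, 3, 0), w · n = -48.
Distance = |w · n| / |n| = |-48| / √36 ≈ 8.0000.

8.0000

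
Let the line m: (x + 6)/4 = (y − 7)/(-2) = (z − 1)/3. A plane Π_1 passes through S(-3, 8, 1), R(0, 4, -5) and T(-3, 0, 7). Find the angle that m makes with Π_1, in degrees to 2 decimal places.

50.48

m has direction (4, -2, 3) through (-6, 7, 1).
SR = (3, -4, -6), ST = (0, -8, 6); a normal to Π_1 is SR × ST = (-72, -18, -24).
Using S: Π_1 has equation -72x - 18y - 24z = 48.
sin θ = |n·v| / (|n||v|) = |-324| / (√6084 · √29) = 0.77135.
θ ≈ 50.48°.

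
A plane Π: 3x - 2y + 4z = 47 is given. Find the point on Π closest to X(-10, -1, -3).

(-1, -7, 9)

Foot = X − λn with λ = (n·X − d)/|n|² = (-40 − 47)/29 = -3.
Foot = (-10, -1, -3) − (-3)·(3, -2, 4) = (-1, -7, 9).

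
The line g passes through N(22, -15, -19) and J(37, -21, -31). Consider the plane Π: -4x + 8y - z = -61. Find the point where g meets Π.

(2, -7, -3)

A direction vector for g is J − N = (15, -6, -12).
Substitute r = (22, -15, -19) + t(15, -6, -12) into the plane: -189 + (-96)t = -61, so t = -4/3.
Intersection: (22, -15, -19) + (-4/3)·(15, -6, -12) = (2, -7, -3).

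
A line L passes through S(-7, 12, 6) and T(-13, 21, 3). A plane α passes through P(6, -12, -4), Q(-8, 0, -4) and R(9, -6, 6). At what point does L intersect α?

(-3, 6, 8)

A direction vector for L is T − S = (-6, 9, -3).
PQ = (-14, 12, 0), PR = (3, 6, 10); a normal to α is PQ × PR = (120, 140, -120).
Using P: α has equation 120x + 140y - 120z = -480.
Substitute r = (-7, 12, 6) + t(-6, 9, -3) into the plane: 120 + 900t = -480, so t = -2/3.
Intersection: (-7, 12, 6) + (-2/3)·(-6, 9, -3) = (-3, 6, 8).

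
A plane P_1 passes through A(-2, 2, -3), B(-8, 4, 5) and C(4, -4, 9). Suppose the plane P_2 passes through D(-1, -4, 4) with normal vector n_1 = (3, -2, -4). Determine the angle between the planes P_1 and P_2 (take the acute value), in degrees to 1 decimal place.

81.0

AB = (-6, 2, 8), AC = (6, -6, 12); a normal to P_1 is AB × AC = (72, 120, 24).
Using A: P_1 has equation 72x + 120y + 24z = 24.
P_2: n_1·r = n_1·D gives 3x - 2y - 4z = -11.
cos θ = |n₁·n₂| / (|n₁||n₂|) = |-120| / (√20160 · √29).
θ = arccos(0.15694) ≈ 81.0°.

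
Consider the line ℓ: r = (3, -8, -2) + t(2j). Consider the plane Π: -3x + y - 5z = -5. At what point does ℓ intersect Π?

(3, -6, -2)

Substitute r = (3, -8, -2) + t(0, 2, 0) into the plane: -7 + 2t = -5, so t = 1.
Intersection: (3, -8, -2) + 1·(0, 2, 0) = (3, -6, -2).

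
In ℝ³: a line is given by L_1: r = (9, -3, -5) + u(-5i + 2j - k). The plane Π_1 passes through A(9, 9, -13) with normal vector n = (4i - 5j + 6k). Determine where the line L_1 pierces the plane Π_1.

(-6, 3, -8)

Π_1: n·r = n·A gives 4x - 5y + 6z = -87.
Substitute r = (9, -3, -5) + t(-5, 2, -1) into the plane: 21 + (-36)t = -87, so t = 3.
Intersection: (9, -3, -5) + 3·(-5, 2, -1) = (-6, 3, -8).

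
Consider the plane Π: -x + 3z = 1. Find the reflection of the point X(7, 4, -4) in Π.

λ = (n·X − d)/|n|² = (-19 − 1)/10 = -2.
Reflection = X − 2λn = (7, 4, -4) − (-4)·(-1, 0, 3) = (3, 4, 8).

(3, 4, 8)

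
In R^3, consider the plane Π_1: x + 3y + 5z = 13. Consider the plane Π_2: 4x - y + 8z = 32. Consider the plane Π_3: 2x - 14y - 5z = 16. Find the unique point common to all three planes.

Solving the 3×3 linear system x + 3y + 5z = 13, 4x - y + 8z = 32, 2x - 14y - 5z = 16 (e.g. by elimination or Cramer's rule, determinant = -45) gives (-5, -4, 6).

(-5, -4, 6)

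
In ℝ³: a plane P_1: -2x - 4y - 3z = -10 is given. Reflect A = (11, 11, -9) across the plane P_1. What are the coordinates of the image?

(7, 3, -15)

λ = (n·A − d)/|n|² = (-39 − (-10))/29 = -1.
Reflection = A − 2λn = (11, 11, -9) − (-2)·(-2, -4, -3) = (7, 3, -15).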